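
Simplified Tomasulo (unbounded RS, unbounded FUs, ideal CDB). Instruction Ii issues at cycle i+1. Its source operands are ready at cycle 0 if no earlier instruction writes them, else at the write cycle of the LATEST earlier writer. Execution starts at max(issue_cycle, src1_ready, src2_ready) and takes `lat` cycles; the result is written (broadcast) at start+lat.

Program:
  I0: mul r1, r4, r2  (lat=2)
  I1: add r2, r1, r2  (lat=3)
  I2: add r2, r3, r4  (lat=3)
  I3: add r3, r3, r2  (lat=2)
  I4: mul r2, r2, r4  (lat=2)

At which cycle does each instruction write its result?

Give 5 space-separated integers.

Answer: 3 6 6 8 8

Derivation:
I0 mul r1: issue@1 deps=(None,None) exec_start@1 write@3
I1 add r2: issue@2 deps=(0,None) exec_start@3 write@6
I2 add r2: issue@3 deps=(None,None) exec_start@3 write@6
I3 add r3: issue@4 deps=(None,2) exec_start@6 write@8
I4 mul r2: issue@5 deps=(2,None) exec_start@6 write@8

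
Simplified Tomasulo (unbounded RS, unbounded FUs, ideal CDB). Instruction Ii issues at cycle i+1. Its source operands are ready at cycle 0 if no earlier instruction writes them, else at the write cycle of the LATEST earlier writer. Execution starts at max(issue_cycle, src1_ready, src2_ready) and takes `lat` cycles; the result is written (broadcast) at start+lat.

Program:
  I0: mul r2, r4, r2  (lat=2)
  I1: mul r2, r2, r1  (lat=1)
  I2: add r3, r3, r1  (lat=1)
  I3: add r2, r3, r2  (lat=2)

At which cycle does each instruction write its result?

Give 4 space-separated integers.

Answer: 3 4 4 6

Derivation:
I0 mul r2: issue@1 deps=(None,None) exec_start@1 write@3
I1 mul r2: issue@2 deps=(0,None) exec_start@3 write@4
I2 add r3: issue@3 deps=(None,None) exec_start@3 write@4
I3 add r2: issue@4 deps=(2,1) exec_start@4 write@6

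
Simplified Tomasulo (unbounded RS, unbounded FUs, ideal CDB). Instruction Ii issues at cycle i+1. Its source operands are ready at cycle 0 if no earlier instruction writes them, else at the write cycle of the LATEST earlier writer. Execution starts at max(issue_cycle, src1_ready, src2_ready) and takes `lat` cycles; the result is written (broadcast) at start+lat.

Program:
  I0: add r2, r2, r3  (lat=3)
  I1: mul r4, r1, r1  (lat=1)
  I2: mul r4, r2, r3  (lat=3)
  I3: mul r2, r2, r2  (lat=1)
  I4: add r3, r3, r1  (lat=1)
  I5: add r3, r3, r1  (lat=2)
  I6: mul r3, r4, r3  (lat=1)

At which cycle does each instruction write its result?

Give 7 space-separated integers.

I0 add r2: issue@1 deps=(None,None) exec_start@1 write@4
I1 mul r4: issue@2 deps=(None,None) exec_start@2 write@3
I2 mul r4: issue@3 deps=(0,None) exec_start@4 write@7
I3 mul r2: issue@4 deps=(0,0) exec_start@4 write@5
I4 add r3: issue@5 deps=(None,None) exec_start@5 write@6
I5 add r3: issue@6 deps=(4,None) exec_start@6 write@8
I6 mul r3: issue@7 deps=(2,5) exec_start@8 write@9

Answer: 4 3 7 5 6 8 9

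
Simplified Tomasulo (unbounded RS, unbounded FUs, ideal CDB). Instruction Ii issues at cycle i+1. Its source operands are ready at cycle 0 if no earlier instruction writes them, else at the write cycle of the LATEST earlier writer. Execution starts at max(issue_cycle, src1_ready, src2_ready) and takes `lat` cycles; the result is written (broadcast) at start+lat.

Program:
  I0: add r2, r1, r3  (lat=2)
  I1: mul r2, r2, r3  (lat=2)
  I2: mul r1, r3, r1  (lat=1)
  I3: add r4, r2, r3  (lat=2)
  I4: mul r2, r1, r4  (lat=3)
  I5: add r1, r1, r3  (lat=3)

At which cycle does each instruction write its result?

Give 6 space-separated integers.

Answer: 3 5 4 7 10 9

Derivation:
I0 add r2: issue@1 deps=(None,None) exec_start@1 write@3
I1 mul r2: issue@2 deps=(0,None) exec_start@3 write@5
I2 mul r1: issue@3 deps=(None,None) exec_start@3 write@4
I3 add r4: issue@4 deps=(1,None) exec_start@5 write@7
I4 mul r2: issue@5 deps=(2,3) exec_start@7 write@10
I5 add r1: issue@6 deps=(2,None) exec_start@6 write@9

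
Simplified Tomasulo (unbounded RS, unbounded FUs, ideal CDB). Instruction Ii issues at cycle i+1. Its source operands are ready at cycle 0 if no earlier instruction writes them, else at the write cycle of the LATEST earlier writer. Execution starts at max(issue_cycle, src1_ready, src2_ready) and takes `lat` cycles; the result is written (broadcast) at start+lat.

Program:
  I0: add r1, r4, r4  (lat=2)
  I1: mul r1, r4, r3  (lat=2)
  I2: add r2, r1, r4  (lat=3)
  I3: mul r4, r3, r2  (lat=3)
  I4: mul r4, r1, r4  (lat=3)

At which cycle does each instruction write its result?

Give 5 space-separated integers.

I0 add r1: issue@1 deps=(None,None) exec_start@1 write@3
I1 mul r1: issue@2 deps=(None,None) exec_start@2 write@4
I2 add r2: issue@3 deps=(1,None) exec_start@4 write@7
I3 mul r4: issue@4 deps=(None,2) exec_start@7 write@10
I4 mul r4: issue@5 deps=(1,3) exec_start@10 write@13

Answer: 3 4 7 10 13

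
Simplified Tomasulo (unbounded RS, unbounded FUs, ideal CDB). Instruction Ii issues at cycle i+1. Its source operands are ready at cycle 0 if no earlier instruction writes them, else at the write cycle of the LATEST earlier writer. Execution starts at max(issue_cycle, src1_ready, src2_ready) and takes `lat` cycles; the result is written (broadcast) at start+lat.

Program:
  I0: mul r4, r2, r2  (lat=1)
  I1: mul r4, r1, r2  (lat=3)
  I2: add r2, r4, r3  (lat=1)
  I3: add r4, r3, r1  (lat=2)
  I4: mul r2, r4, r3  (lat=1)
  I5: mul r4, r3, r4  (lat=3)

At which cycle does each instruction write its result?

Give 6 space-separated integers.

Answer: 2 5 6 6 7 9

Derivation:
I0 mul r4: issue@1 deps=(None,None) exec_start@1 write@2
I1 mul r4: issue@2 deps=(None,None) exec_start@2 write@5
I2 add r2: issue@3 deps=(1,None) exec_start@5 write@6
I3 add r4: issue@4 deps=(None,None) exec_start@4 write@6
I4 mul r2: issue@5 deps=(3,None) exec_start@6 write@7
I5 mul r4: issue@6 deps=(None,3) exec_start@6 write@9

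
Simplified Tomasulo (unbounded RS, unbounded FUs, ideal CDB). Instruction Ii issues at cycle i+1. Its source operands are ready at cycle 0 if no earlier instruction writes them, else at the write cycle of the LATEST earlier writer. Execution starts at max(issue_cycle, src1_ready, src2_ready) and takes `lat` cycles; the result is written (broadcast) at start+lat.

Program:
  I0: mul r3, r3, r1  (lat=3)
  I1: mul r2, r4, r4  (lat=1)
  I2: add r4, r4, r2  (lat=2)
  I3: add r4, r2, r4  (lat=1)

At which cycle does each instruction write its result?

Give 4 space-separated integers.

I0 mul r3: issue@1 deps=(None,None) exec_start@1 write@4
I1 mul r2: issue@2 deps=(None,None) exec_start@2 write@3
I2 add r4: issue@3 deps=(None,1) exec_start@3 write@5
I3 add r4: issue@4 deps=(1,2) exec_start@5 write@6

Answer: 4 3 5 6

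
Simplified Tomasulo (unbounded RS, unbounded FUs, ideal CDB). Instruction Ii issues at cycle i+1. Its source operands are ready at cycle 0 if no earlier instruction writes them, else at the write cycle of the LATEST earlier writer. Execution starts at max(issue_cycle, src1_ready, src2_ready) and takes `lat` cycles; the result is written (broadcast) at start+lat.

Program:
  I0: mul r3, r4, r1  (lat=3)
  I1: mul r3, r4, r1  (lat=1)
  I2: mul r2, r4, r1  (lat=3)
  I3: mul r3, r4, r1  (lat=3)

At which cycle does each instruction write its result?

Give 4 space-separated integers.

Answer: 4 3 6 7

Derivation:
I0 mul r3: issue@1 deps=(None,None) exec_start@1 write@4
I1 mul r3: issue@2 deps=(None,None) exec_start@2 write@3
I2 mul r2: issue@3 deps=(None,None) exec_start@3 write@6
I3 mul r3: issue@4 deps=(None,None) exec_start@4 write@7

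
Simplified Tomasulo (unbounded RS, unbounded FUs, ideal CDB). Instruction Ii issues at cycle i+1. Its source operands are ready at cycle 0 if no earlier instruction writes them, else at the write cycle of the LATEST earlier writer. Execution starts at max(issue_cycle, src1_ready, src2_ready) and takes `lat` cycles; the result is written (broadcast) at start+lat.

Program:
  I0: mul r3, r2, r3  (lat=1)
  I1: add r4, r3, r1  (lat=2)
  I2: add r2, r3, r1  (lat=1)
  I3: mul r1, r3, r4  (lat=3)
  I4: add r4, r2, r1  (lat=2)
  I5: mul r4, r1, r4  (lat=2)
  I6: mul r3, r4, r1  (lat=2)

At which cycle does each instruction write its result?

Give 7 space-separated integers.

I0 mul r3: issue@1 deps=(None,None) exec_start@1 write@2
I1 add r4: issue@2 deps=(0,None) exec_start@2 write@4
I2 add r2: issue@3 deps=(0,None) exec_start@3 write@4
I3 mul r1: issue@4 deps=(0,1) exec_start@4 write@7
I4 add r4: issue@5 deps=(2,3) exec_start@7 write@9
I5 mul r4: issue@6 deps=(3,4) exec_start@9 write@11
I6 mul r3: issue@7 deps=(5,3) exec_start@11 write@13

Answer: 2 4 4 7 9 11 13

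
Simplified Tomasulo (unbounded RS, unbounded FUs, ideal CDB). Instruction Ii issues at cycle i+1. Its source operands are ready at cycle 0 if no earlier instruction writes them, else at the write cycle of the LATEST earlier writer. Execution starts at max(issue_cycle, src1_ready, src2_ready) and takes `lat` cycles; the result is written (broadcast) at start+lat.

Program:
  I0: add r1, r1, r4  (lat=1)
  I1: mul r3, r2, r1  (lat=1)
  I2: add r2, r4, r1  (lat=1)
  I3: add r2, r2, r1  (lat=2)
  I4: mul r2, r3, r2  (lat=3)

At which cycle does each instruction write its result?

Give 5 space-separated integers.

I0 add r1: issue@1 deps=(None,None) exec_start@1 write@2
I1 mul r3: issue@2 deps=(None,0) exec_start@2 write@3
I2 add r2: issue@3 deps=(None,0) exec_start@3 write@4
I3 add r2: issue@4 deps=(2,0) exec_start@4 write@6
I4 mul r2: issue@5 deps=(1,3) exec_start@6 write@9

Answer: 2 3 4 6 9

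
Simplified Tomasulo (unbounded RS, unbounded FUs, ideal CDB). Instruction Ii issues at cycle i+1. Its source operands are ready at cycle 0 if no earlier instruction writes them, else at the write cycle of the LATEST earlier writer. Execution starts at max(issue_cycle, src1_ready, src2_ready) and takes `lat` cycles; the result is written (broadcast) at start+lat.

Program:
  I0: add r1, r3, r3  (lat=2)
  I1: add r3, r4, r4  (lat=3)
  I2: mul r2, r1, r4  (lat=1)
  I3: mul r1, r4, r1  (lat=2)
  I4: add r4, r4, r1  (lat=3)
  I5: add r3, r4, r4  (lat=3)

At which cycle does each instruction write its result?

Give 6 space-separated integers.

Answer: 3 5 4 6 9 12

Derivation:
I0 add r1: issue@1 deps=(None,None) exec_start@1 write@3
I1 add r3: issue@2 deps=(None,None) exec_start@2 write@5
I2 mul r2: issue@3 deps=(0,None) exec_start@3 write@4
I3 mul r1: issue@4 deps=(None,0) exec_start@4 write@6
I4 add r4: issue@5 deps=(None,3) exec_start@6 write@9
I5 add r3: issue@6 deps=(4,4) exec_start@9 write@12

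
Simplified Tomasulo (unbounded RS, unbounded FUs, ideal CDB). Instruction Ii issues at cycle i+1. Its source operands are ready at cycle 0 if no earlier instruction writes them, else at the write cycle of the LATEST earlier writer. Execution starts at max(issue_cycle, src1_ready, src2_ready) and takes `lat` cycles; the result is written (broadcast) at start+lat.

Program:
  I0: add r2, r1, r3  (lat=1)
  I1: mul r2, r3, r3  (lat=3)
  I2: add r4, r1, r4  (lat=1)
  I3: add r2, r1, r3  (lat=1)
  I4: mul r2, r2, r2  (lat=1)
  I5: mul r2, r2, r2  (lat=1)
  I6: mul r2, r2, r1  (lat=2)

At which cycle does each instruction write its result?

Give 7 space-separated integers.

Answer: 2 5 4 5 6 7 9

Derivation:
I0 add r2: issue@1 deps=(None,None) exec_start@1 write@2
I1 mul r2: issue@2 deps=(None,None) exec_start@2 write@5
I2 add r4: issue@3 deps=(None,None) exec_start@3 write@4
I3 add r2: issue@4 deps=(None,None) exec_start@4 write@5
I4 mul r2: issue@5 deps=(3,3) exec_start@5 write@6
I5 mul r2: issue@6 deps=(4,4) exec_start@6 write@7
I6 mul r2: issue@7 deps=(5,None) exec_start@7 write@9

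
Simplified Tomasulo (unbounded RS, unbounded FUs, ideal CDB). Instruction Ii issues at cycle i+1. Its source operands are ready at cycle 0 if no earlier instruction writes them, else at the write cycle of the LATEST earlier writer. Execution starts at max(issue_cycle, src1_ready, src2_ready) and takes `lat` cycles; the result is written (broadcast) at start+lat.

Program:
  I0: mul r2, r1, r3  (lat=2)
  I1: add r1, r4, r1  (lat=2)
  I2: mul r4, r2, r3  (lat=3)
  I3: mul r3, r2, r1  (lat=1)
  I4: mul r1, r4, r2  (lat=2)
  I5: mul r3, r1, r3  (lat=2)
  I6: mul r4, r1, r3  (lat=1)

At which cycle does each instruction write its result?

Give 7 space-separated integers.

I0 mul r2: issue@1 deps=(None,None) exec_start@1 write@3
I1 add r1: issue@2 deps=(None,None) exec_start@2 write@4
I2 mul r4: issue@3 deps=(0,None) exec_start@3 write@6
I3 mul r3: issue@4 deps=(0,1) exec_start@4 write@5
I4 mul r1: issue@5 deps=(2,0) exec_start@6 write@8
I5 mul r3: issue@6 deps=(4,3) exec_start@8 write@10
I6 mul r4: issue@7 deps=(4,5) exec_start@10 write@11

Answer: 3 4 6 5 8 10 11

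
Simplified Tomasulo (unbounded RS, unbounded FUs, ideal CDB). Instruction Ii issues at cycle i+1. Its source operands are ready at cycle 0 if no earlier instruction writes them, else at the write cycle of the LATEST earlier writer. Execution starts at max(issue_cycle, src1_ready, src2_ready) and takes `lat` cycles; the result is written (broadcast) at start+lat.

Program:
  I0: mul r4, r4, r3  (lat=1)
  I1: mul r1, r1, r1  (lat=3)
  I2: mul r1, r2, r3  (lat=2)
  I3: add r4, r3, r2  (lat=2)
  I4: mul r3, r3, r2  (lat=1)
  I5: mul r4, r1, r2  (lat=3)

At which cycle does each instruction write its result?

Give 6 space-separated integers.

Answer: 2 5 5 6 6 9

Derivation:
I0 mul r4: issue@1 deps=(None,None) exec_start@1 write@2
I1 mul r1: issue@2 deps=(None,None) exec_start@2 write@5
I2 mul r1: issue@3 deps=(None,None) exec_start@3 write@5
I3 add r4: issue@4 deps=(None,None) exec_start@4 write@6
I4 mul r3: issue@5 deps=(None,None) exec_start@5 write@6
I5 mul r4: issue@6 deps=(2,None) exec_start@6 write@9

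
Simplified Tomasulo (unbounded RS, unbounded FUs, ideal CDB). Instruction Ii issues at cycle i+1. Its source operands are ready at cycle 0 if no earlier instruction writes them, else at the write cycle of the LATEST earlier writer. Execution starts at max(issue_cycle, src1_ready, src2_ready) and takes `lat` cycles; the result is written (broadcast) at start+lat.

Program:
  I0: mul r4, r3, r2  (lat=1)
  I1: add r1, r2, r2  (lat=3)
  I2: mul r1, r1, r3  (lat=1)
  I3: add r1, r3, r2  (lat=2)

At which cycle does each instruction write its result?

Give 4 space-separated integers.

Answer: 2 5 6 6

Derivation:
I0 mul r4: issue@1 deps=(None,None) exec_start@1 write@2
I1 add r1: issue@2 deps=(None,None) exec_start@2 write@5
I2 mul r1: issue@3 deps=(1,None) exec_start@5 write@6
I3 add r1: issue@4 deps=(None,None) exec_start@4 write@6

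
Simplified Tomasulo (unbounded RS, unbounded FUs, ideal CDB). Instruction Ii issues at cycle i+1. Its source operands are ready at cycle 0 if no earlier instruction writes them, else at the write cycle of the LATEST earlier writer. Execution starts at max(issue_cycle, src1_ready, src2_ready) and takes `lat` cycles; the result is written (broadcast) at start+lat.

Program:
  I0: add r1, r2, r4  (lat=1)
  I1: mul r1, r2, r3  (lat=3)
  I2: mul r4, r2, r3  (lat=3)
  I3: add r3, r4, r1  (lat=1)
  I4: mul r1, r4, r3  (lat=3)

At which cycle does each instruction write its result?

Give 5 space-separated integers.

Answer: 2 5 6 7 10

Derivation:
I0 add r1: issue@1 deps=(None,None) exec_start@1 write@2
I1 mul r1: issue@2 deps=(None,None) exec_start@2 write@5
I2 mul r4: issue@3 deps=(None,None) exec_start@3 write@6
I3 add r3: issue@4 deps=(2,1) exec_start@6 write@7
I4 mul r1: issue@5 deps=(2,3) exec_start@7 write@10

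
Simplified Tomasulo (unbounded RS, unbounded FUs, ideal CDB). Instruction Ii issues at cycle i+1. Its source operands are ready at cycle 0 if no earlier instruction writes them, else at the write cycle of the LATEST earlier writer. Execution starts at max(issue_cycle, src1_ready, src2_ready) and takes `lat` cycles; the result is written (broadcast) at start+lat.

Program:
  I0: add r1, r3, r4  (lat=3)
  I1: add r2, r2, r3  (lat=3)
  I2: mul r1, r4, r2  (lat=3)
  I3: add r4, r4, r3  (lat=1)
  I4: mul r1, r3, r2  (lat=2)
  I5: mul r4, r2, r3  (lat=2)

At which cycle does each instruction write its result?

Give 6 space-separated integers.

Answer: 4 5 8 5 7 8

Derivation:
I0 add r1: issue@1 deps=(None,None) exec_start@1 write@4
I1 add r2: issue@2 deps=(None,None) exec_start@2 write@5
I2 mul r1: issue@3 deps=(None,1) exec_start@5 write@8
I3 add r4: issue@4 deps=(None,None) exec_start@4 write@5
I4 mul r1: issue@5 deps=(None,1) exec_start@5 write@7
I5 mul r4: issue@6 deps=(1,None) exec_start@6 write@8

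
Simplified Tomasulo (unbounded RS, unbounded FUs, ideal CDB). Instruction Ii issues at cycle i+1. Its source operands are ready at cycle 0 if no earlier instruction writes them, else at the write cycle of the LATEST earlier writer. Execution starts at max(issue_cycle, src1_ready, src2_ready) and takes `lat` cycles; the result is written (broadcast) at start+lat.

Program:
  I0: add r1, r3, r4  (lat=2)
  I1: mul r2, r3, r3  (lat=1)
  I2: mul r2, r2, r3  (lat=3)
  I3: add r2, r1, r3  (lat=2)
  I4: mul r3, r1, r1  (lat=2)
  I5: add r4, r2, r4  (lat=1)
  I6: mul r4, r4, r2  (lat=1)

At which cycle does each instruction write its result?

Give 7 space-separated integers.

Answer: 3 3 6 6 7 7 8

Derivation:
I0 add r1: issue@1 deps=(None,None) exec_start@1 write@3
I1 mul r2: issue@2 deps=(None,None) exec_start@2 write@3
I2 mul r2: issue@3 deps=(1,None) exec_start@3 write@6
I3 add r2: issue@4 deps=(0,None) exec_start@4 write@6
I4 mul r3: issue@5 deps=(0,0) exec_start@5 write@7
I5 add r4: issue@6 deps=(3,None) exec_start@6 write@7
I6 mul r4: issue@7 deps=(5,3) exec_start@7 write@8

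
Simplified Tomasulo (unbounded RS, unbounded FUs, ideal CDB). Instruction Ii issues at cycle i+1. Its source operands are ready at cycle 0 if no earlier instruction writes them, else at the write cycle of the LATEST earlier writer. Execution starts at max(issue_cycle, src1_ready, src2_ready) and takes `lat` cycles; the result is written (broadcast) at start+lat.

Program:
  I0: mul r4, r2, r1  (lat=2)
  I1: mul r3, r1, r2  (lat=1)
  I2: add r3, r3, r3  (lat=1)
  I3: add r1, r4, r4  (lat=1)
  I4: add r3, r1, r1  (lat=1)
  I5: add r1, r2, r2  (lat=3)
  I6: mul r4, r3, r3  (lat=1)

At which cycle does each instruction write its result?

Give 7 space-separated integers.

Answer: 3 3 4 5 6 9 8

Derivation:
I0 mul r4: issue@1 deps=(None,None) exec_start@1 write@3
I1 mul r3: issue@2 deps=(None,None) exec_start@2 write@3
I2 add r3: issue@3 deps=(1,1) exec_start@3 write@4
I3 add r1: issue@4 deps=(0,0) exec_start@4 write@5
I4 add r3: issue@5 deps=(3,3) exec_start@5 write@6
I5 add r1: issue@6 deps=(None,None) exec_start@6 write@9
I6 mul r4: issue@7 deps=(4,4) exec_start@7 write@8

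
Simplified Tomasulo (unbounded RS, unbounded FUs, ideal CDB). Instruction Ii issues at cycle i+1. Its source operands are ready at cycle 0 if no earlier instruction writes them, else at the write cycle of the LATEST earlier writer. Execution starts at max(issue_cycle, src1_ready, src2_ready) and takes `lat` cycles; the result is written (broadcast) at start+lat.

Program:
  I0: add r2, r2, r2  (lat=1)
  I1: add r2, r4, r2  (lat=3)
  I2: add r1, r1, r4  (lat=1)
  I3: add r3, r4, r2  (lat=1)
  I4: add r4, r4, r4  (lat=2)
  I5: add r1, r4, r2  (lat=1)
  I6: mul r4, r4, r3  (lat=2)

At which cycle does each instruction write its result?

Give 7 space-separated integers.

I0 add r2: issue@1 deps=(None,None) exec_start@1 write@2
I1 add r2: issue@2 deps=(None,0) exec_start@2 write@5
I2 add r1: issue@3 deps=(None,None) exec_start@3 write@4
I3 add r3: issue@4 deps=(None,1) exec_start@5 write@6
I4 add r4: issue@5 deps=(None,None) exec_start@5 write@7
I5 add r1: issue@6 deps=(4,1) exec_start@7 write@8
I6 mul r4: issue@7 deps=(4,3) exec_start@7 write@9

Answer: 2 5 4 6 7 8 9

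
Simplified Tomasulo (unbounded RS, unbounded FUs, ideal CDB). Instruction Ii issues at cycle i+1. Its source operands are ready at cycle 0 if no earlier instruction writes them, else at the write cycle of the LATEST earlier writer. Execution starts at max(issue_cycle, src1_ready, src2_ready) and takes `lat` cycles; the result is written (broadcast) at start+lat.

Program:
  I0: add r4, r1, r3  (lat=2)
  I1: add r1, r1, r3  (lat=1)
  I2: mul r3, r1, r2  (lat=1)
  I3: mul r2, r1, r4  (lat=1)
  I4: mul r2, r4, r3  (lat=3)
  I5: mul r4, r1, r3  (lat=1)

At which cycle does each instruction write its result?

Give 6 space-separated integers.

I0 add r4: issue@1 deps=(None,None) exec_start@1 write@3
I1 add r1: issue@2 deps=(None,None) exec_start@2 write@3
I2 mul r3: issue@3 deps=(1,None) exec_start@3 write@4
I3 mul r2: issue@4 deps=(1,0) exec_start@4 write@5
I4 mul r2: issue@5 deps=(0,2) exec_start@5 write@8
I5 mul r4: issue@6 deps=(1,2) exec_start@6 write@7

Answer: 3 3 4 5 8 7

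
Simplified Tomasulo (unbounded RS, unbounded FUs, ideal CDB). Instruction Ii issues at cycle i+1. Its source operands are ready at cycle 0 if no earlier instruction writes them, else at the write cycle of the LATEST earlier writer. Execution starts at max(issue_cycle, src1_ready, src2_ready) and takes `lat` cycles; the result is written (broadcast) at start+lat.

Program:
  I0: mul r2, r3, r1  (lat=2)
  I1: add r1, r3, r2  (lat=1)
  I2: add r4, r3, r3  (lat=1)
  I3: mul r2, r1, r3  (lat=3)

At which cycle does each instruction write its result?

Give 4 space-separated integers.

Answer: 3 4 4 7

Derivation:
I0 mul r2: issue@1 deps=(None,None) exec_start@1 write@3
I1 add r1: issue@2 deps=(None,0) exec_start@3 write@4
I2 add r4: issue@3 deps=(None,None) exec_start@3 write@4
I3 mul r2: issue@4 deps=(1,None) exec_start@4 write@7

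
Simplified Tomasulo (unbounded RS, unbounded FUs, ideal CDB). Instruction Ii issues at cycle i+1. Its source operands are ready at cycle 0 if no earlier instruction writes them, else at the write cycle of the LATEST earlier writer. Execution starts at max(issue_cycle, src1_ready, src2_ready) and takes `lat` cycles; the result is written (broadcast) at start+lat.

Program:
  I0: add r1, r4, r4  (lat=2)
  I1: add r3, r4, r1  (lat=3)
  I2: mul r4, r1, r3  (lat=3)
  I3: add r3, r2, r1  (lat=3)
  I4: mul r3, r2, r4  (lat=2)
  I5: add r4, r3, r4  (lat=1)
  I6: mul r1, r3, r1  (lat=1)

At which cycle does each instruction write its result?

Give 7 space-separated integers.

Answer: 3 6 9 7 11 12 12

Derivation:
I0 add r1: issue@1 deps=(None,None) exec_start@1 write@3
I1 add r3: issue@2 deps=(None,0) exec_start@3 write@6
I2 mul r4: issue@3 deps=(0,1) exec_start@6 write@9
I3 add r3: issue@4 deps=(None,0) exec_start@4 write@7
I4 mul r3: issue@5 deps=(None,2) exec_start@9 write@11
I5 add r4: issue@6 deps=(4,2) exec_start@11 write@12
I6 mul r1: issue@7 deps=(4,0) exec_start@11 write@12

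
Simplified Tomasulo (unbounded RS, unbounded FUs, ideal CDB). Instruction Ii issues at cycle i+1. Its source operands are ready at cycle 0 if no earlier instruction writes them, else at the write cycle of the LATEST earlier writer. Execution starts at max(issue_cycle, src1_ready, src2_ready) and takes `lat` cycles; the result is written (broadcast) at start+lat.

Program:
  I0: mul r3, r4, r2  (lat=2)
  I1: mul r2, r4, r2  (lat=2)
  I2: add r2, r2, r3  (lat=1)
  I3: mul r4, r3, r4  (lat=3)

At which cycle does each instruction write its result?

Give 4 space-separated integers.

I0 mul r3: issue@1 deps=(None,None) exec_start@1 write@3
I1 mul r2: issue@2 deps=(None,None) exec_start@2 write@4
I2 add r2: issue@3 deps=(1,0) exec_start@4 write@5
I3 mul r4: issue@4 deps=(0,None) exec_start@4 write@7

Answer: 3 4 5 7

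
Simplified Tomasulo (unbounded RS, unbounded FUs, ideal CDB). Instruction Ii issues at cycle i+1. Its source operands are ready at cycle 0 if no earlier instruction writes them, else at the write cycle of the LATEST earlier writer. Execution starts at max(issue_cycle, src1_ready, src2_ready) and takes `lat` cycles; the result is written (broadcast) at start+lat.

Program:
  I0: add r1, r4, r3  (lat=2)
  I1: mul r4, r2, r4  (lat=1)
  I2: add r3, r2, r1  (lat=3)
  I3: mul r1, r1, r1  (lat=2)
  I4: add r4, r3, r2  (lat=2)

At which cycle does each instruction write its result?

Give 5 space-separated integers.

I0 add r1: issue@1 deps=(None,None) exec_start@1 write@3
I1 mul r4: issue@2 deps=(None,None) exec_start@2 write@3
I2 add r3: issue@3 deps=(None,0) exec_start@3 write@6
I3 mul r1: issue@4 deps=(0,0) exec_start@4 write@6
I4 add r4: issue@5 deps=(2,None) exec_start@6 write@8

Answer: 3 3 6 6 8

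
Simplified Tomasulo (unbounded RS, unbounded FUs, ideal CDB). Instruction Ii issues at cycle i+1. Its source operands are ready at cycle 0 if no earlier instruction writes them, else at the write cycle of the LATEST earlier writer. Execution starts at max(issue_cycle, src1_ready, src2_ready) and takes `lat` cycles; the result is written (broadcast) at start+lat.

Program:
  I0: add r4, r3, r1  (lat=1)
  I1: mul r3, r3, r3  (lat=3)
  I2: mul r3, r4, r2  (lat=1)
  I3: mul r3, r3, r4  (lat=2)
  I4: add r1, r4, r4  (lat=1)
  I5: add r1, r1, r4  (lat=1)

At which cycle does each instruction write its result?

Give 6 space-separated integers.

I0 add r4: issue@1 deps=(None,None) exec_start@1 write@2
I1 mul r3: issue@2 deps=(None,None) exec_start@2 write@5
I2 mul r3: issue@3 deps=(0,None) exec_start@3 write@4
I3 mul r3: issue@4 deps=(2,0) exec_start@4 write@6
I4 add r1: issue@5 deps=(0,0) exec_start@5 write@6
I5 add r1: issue@6 deps=(4,0) exec_start@6 write@7

Answer: 2 5 4 6 6 7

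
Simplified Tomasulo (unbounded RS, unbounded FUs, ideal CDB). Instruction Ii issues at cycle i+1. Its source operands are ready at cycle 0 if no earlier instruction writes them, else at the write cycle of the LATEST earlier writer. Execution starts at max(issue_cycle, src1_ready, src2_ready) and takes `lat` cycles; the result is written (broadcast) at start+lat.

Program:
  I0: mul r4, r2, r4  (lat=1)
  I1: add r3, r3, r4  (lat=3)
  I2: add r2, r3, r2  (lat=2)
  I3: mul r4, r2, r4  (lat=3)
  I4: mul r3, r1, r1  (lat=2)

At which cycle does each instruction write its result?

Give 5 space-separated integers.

Answer: 2 5 7 10 7

Derivation:
I0 mul r4: issue@1 deps=(None,None) exec_start@1 write@2
I1 add r3: issue@2 deps=(None,0) exec_start@2 write@5
I2 add r2: issue@3 deps=(1,None) exec_start@5 write@7
I3 mul r4: issue@4 deps=(2,0) exec_start@7 write@10
I4 mul r3: issue@5 deps=(None,None) exec_start@5 write@7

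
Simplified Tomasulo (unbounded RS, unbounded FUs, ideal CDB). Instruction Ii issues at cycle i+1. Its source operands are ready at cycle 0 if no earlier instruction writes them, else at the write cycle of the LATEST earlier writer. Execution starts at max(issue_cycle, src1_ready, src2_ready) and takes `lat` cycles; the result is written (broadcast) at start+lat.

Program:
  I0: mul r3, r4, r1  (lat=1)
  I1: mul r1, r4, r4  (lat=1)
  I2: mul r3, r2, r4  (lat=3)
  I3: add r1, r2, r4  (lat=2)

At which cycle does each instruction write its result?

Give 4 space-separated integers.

Answer: 2 3 6 6

Derivation:
I0 mul r3: issue@1 deps=(None,None) exec_start@1 write@2
I1 mul r1: issue@2 deps=(None,None) exec_start@2 write@3
I2 mul r3: issue@3 deps=(None,None) exec_start@3 write@6
I3 add r1: issue@4 deps=(None,None) exec_start@4 write@6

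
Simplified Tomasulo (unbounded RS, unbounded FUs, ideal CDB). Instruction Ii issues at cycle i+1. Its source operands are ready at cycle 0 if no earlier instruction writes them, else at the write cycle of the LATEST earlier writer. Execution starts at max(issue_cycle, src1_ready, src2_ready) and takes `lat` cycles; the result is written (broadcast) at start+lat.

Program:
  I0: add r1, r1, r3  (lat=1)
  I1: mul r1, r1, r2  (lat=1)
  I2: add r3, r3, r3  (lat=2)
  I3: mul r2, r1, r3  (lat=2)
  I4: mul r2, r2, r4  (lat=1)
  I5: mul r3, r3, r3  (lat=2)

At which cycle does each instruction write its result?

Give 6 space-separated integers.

I0 add r1: issue@1 deps=(None,None) exec_start@1 write@2
I1 mul r1: issue@2 deps=(0,None) exec_start@2 write@3
I2 add r3: issue@3 deps=(None,None) exec_start@3 write@5
I3 mul r2: issue@4 deps=(1,2) exec_start@5 write@7
I4 mul r2: issue@5 deps=(3,None) exec_start@7 write@8
I5 mul r3: issue@6 deps=(2,2) exec_start@6 write@8

Answer: 2 3 5 7 8 8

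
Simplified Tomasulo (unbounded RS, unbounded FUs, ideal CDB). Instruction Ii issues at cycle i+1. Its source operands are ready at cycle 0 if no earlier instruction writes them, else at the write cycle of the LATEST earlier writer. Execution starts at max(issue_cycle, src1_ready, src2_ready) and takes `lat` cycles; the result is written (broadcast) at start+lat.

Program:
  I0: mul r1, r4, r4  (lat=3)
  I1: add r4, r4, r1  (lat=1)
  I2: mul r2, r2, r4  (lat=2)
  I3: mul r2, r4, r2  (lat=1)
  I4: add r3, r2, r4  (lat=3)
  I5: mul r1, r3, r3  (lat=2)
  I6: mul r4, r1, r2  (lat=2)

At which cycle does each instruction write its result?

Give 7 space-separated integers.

Answer: 4 5 7 8 11 13 15

Derivation:
I0 mul r1: issue@1 deps=(None,None) exec_start@1 write@4
I1 add r4: issue@2 deps=(None,0) exec_start@4 write@5
I2 mul r2: issue@3 deps=(None,1) exec_start@5 write@7
I3 mul r2: issue@4 deps=(1,2) exec_start@7 write@8
I4 add r3: issue@5 deps=(3,1) exec_start@8 write@11
I5 mul r1: issue@6 deps=(4,4) exec_start@11 write@13
I6 mul r4: issue@7 deps=(5,3) exec_start@13 write@15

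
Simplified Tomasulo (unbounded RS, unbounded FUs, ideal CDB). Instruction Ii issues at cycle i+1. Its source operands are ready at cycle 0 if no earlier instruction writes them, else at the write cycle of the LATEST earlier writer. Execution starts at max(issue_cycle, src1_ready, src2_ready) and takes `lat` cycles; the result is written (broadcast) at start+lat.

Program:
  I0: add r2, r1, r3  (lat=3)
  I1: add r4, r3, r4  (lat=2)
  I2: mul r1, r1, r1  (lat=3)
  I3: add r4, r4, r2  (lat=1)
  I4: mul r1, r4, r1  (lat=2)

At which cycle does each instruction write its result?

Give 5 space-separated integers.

I0 add r2: issue@1 deps=(None,None) exec_start@1 write@4
I1 add r4: issue@2 deps=(None,None) exec_start@2 write@4
I2 mul r1: issue@3 deps=(None,None) exec_start@3 write@6
I3 add r4: issue@4 deps=(1,0) exec_start@4 write@5
I4 mul r1: issue@5 deps=(3,2) exec_start@6 write@8

Answer: 4 4 6 5 8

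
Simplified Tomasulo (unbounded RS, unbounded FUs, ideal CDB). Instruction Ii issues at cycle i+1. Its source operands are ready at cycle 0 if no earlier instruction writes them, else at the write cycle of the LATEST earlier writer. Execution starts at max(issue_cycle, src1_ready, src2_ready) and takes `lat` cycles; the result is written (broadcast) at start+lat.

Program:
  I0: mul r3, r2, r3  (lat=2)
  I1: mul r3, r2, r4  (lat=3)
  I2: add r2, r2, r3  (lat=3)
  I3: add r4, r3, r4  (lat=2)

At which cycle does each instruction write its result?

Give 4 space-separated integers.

Answer: 3 5 8 7

Derivation:
I0 mul r3: issue@1 deps=(None,None) exec_start@1 write@3
I1 mul r3: issue@2 deps=(None,None) exec_start@2 write@5
I2 add r2: issue@3 deps=(None,1) exec_start@5 write@8
I3 add r4: issue@4 deps=(1,None) exec_start@5 write@7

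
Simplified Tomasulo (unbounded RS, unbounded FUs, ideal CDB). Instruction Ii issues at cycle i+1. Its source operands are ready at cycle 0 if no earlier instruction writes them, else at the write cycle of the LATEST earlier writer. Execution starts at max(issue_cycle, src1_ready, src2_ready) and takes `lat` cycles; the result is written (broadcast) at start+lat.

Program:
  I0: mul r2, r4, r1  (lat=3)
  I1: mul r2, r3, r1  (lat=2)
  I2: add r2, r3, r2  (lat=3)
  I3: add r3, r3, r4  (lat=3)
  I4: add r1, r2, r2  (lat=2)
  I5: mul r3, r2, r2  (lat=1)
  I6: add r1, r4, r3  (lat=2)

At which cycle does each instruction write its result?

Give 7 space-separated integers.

Answer: 4 4 7 7 9 8 10

Derivation:
I0 mul r2: issue@1 deps=(None,None) exec_start@1 write@4
I1 mul r2: issue@2 deps=(None,None) exec_start@2 write@4
I2 add r2: issue@3 deps=(None,1) exec_start@4 write@7
I3 add r3: issue@4 deps=(None,None) exec_start@4 write@7
I4 add r1: issue@5 deps=(2,2) exec_start@7 write@9
I5 mul r3: issue@6 deps=(2,2) exec_start@7 write@8
I6 add r1: issue@7 deps=(None,5) exec_start@8 write@10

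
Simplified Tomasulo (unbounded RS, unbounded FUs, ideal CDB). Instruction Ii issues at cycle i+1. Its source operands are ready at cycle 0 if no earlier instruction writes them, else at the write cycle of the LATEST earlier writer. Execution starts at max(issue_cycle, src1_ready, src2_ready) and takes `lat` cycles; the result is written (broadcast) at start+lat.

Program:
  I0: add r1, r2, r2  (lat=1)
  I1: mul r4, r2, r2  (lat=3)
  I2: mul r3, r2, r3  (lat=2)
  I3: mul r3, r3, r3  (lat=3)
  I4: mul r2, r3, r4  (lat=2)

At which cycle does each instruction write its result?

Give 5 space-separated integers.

I0 add r1: issue@1 deps=(None,None) exec_start@1 write@2
I1 mul r4: issue@2 deps=(None,None) exec_start@2 write@5
I2 mul r3: issue@3 deps=(None,None) exec_start@3 write@5
I3 mul r3: issue@4 deps=(2,2) exec_start@5 write@8
I4 mul r2: issue@5 deps=(3,1) exec_start@8 write@10

Answer: 2 5 5 8 10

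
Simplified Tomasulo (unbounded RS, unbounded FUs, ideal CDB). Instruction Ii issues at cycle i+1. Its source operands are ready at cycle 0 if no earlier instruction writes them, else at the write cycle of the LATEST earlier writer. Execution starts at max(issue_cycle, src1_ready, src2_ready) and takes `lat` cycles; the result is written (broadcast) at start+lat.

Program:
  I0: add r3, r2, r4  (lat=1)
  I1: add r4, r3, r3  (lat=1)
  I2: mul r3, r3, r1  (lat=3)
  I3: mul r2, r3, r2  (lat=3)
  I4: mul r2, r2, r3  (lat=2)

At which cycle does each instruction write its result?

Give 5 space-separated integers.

Answer: 2 3 6 9 11

Derivation:
I0 add r3: issue@1 deps=(None,None) exec_start@1 write@2
I1 add r4: issue@2 deps=(0,0) exec_start@2 write@3
I2 mul r3: issue@3 deps=(0,None) exec_start@3 write@6
I3 mul r2: issue@4 deps=(2,None) exec_start@6 write@9
I4 mul r2: issue@5 deps=(3,2) exec_start@9 write@11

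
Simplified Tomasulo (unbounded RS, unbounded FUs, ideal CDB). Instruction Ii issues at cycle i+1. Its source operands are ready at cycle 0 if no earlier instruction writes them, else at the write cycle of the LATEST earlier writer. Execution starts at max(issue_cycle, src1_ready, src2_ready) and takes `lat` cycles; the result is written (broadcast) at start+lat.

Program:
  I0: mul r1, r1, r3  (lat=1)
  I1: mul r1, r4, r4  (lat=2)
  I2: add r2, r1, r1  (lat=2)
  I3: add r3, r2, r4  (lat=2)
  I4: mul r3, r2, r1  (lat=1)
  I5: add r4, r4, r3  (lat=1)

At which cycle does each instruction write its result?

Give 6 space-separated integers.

Answer: 2 4 6 8 7 8

Derivation:
I0 mul r1: issue@1 deps=(None,None) exec_start@1 write@2
I1 mul r1: issue@2 deps=(None,None) exec_start@2 write@4
I2 add r2: issue@3 deps=(1,1) exec_start@4 write@6
I3 add r3: issue@4 deps=(2,None) exec_start@6 write@8
I4 mul r3: issue@5 deps=(2,1) exec_start@6 write@7
I5 add r4: issue@6 deps=(None,4) exec_start@7 write@8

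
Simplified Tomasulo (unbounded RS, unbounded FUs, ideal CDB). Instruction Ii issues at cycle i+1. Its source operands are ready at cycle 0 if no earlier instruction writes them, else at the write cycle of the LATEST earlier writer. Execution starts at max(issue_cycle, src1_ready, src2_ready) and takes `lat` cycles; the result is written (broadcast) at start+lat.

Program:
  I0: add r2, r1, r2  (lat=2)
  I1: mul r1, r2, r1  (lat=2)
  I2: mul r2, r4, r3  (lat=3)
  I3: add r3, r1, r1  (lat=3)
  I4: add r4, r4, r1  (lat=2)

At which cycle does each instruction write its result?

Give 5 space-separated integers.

Answer: 3 5 6 8 7

Derivation:
I0 add r2: issue@1 deps=(None,None) exec_start@1 write@3
I1 mul r1: issue@2 deps=(0,None) exec_start@3 write@5
I2 mul r2: issue@3 deps=(None,None) exec_start@3 write@6
I3 add r3: issue@4 deps=(1,1) exec_start@5 write@8
I4 add r4: issue@5 deps=(None,1) exec_start@5 write@7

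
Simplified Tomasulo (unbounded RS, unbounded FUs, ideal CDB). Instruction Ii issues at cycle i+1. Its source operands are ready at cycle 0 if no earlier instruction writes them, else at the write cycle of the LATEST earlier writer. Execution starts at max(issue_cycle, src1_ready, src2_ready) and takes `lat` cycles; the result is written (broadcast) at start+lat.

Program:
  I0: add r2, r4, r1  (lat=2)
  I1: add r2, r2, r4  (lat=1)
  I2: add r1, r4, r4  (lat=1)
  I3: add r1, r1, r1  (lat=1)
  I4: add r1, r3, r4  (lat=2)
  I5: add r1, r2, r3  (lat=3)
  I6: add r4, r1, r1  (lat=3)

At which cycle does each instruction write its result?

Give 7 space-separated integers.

I0 add r2: issue@1 deps=(None,None) exec_start@1 write@3
I1 add r2: issue@2 deps=(0,None) exec_start@3 write@4
I2 add r1: issue@3 deps=(None,None) exec_start@3 write@4
I3 add r1: issue@4 deps=(2,2) exec_start@4 write@5
I4 add r1: issue@5 deps=(None,None) exec_start@5 write@7
I5 add r1: issue@6 deps=(1,None) exec_start@6 write@9
I6 add r4: issue@7 deps=(5,5) exec_start@9 write@12

Answer: 3 4 4 5 7 9 12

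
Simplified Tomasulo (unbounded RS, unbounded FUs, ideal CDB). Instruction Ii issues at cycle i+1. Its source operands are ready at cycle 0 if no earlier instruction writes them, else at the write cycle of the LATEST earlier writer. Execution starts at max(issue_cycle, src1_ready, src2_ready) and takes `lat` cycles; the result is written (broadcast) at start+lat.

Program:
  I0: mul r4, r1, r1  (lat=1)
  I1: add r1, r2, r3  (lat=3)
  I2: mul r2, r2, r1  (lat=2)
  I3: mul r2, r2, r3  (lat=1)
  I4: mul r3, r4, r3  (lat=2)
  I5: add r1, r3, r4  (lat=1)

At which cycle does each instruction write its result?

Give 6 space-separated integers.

I0 mul r4: issue@1 deps=(None,None) exec_start@1 write@2
I1 add r1: issue@2 deps=(None,None) exec_start@2 write@5
I2 mul r2: issue@3 deps=(None,1) exec_start@5 write@7
I3 mul r2: issue@4 deps=(2,None) exec_start@7 write@8
I4 mul r3: issue@5 deps=(0,None) exec_start@5 write@7
I5 add r1: issue@6 deps=(4,0) exec_start@7 write@8

Answer: 2 5 7 8 7 8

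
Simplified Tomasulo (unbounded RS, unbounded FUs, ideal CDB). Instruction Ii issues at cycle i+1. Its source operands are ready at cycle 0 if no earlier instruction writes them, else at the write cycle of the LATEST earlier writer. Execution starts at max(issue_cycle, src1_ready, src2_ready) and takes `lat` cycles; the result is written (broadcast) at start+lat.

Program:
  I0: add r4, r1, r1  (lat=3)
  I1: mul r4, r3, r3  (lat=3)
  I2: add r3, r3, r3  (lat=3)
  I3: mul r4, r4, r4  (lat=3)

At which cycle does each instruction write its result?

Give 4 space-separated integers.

I0 add r4: issue@1 deps=(None,None) exec_start@1 write@4
I1 mul r4: issue@2 deps=(None,None) exec_start@2 write@5
I2 add r3: issue@3 deps=(None,None) exec_start@3 write@6
I3 mul r4: issue@4 deps=(1,1) exec_start@5 write@8

Answer: 4 5 6 8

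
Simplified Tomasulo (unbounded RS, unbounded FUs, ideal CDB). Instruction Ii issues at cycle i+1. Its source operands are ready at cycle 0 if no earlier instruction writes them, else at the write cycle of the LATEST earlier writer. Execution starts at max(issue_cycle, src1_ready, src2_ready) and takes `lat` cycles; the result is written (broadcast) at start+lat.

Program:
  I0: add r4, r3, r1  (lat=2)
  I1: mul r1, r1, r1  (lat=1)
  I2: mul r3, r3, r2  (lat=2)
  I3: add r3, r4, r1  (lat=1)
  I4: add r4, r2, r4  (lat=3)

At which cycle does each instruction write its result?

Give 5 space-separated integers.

I0 add r4: issue@1 deps=(None,None) exec_start@1 write@3
I1 mul r1: issue@2 deps=(None,None) exec_start@2 write@3
I2 mul r3: issue@3 deps=(None,None) exec_start@3 write@5
I3 add r3: issue@4 deps=(0,1) exec_start@4 write@5
I4 add r4: issue@5 deps=(None,0) exec_start@5 write@8

Answer: 3 3 5 5 8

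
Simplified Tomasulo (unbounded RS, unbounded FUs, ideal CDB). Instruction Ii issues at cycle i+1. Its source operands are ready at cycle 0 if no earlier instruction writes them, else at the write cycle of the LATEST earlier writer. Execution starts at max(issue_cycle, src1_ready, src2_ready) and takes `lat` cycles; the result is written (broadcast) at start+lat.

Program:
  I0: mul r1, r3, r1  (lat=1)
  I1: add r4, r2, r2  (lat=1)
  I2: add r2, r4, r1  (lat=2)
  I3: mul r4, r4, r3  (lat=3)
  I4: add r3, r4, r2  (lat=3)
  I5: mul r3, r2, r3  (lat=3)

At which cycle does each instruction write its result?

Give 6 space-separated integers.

Answer: 2 3 5 7 10 13

Derivation:
I0 mul r1: issue@1 deps=(None,None) exec_start@1 write@2
I1 add r4: issue@2 deps=(None,None) exec_start@2 write@3
I2 add r2: issue@3 deps=(1,0) exec_start@3 write@5
I3 mul r4: issue@4 deps=(1,None) exec_start@4 write@7
I4 add r3: issue@5 deps=(3,2) exec_start@7 write@10
I5 mul r3: issue@6 deps=(2,4) exec_start@10 write@13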